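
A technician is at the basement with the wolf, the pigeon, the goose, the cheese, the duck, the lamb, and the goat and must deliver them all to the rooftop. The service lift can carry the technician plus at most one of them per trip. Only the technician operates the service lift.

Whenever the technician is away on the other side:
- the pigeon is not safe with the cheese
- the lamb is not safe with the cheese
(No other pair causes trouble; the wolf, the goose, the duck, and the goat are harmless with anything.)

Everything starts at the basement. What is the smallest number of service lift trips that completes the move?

Counting alone: the technician can take at most 1 across per trip to the rooftop, so moving all 7 needs at least 7 loaded trips out, with a return between consecutive ones — at least 13 crossings.
The safety rule pushes this higher. Following every safe sequence of crossings, the most of the 7 that can be at the rooftop as the service lift arrives there on crossing 13 is 6 — never all 7.
So no plan with fewer than 15 crossings exists, and this one achieves 15:
1. Technician goes to the rooftop with the cheese.
2. Technician goes back to the basement alone.
3. Technician goes to the rooftop with the wolf.
4. Technician goes back to the basement alone.
5. Technician goes to the rooftop with the pigeon.
6. Technician goes back to the basement with the cheese.
7. Technician goes to the rooftop with the lamb.
8. Technician goes back to the basement alone.
9. Technician goes to the rooftop with the goose.
10. Technician goes back to the basement alone.
11. Technician goes to the rooftop with the duck.
12. Technician goes back to the basement alone.
13. Technician goes to the rooftop with the goat.
14. Technician goes back to the basement alone.
15. Technician goes to the rooftop with the cheese.

15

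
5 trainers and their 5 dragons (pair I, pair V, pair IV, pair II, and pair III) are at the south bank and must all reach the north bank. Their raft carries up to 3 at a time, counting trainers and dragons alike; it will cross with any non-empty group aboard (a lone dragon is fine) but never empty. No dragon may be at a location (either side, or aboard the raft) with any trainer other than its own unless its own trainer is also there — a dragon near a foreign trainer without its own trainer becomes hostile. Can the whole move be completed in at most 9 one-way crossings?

Counting alone: each trip to the north bank takes at most 3 across and each return brings at least 1 back, so after t trips out (and t−1 returns) at most 3t − (t−1) of the 10 are across; that first reaches 10 at t = 5, so at least 9 crossings are needed.
The safety rule pushes this higher. Following every safe sequence of crossings, the most of the 10 that can be at the north bank as the raft arrives there on crossing 9 is 9 — never all 10.
So the move cannot be finished within 9 crossings. (The shortest complete plan takes 11:)
1. dragon I and trainer I cross → the north bank.
2. trainer I crosses ← the south bank.
3. dragon II, dragon IV, and dragon V cross → the north bank.
4. dragon I crosses ← the south bank.
5. trainer II, trainer IV, and trainer V cross → the north bank.
6. dragon V and trainer V cross ← the south bank.
7. trainer I, trainer III, and trainer V cross → the north bank.
8. dragon IV crosses ← the south bank.
9. dragon I and dragon V cross → the north bank.
10. dragon I crosses ← the south bank.
11. dragon I, dragon III, and dragon IV cross → the north bank.

No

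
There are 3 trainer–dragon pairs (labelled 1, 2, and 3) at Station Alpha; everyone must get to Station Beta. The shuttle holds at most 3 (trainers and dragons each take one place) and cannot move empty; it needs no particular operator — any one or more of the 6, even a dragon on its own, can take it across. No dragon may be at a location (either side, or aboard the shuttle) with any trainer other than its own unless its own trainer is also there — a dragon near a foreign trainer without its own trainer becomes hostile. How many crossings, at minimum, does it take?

Counting alone: each trip to Station Beta takes at most 3 across and each return brings at least 1 back, so after t trips out (and t−1 returns) at most 3t − (t−1) of the 6 are across; that first reaches 6 at t = 3, so at least 5 crossings are needed.
The plan below uses exactly 5 crossings, so it is optimal:
1. dragon 1 and trainer 1 cross → Station Beta.
2. trainer 1 crosses ← Station Alpha.
3. trainer 1, trainer 2, and trainer 3 cross → Station Beta.
4. dragon 1 crosses ← Station Alpha.
5. dragon 1, dragon 2, and dragon 3 cross → Station Beta.

5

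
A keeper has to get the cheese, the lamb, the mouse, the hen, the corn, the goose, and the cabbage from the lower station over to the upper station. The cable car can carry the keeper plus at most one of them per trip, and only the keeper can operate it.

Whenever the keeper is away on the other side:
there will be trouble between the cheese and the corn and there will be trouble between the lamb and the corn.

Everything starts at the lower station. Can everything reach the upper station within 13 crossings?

No

Counting alone: the keeper can take at most 1 across per trip to the upper station, so moving all 7 needs at least 7 loaded trips out, with a return between consecutive ones — at least 13 crossings.
The safety rule pushes this higher. Following every safe sequence of crossings, the most of the 7 that can be at the upper station as the cable car arrives there on crossing 13 is 6 — never all 7.
So the move cannot be finished within 13 crossings. (The shortest complete plan takes 15:)
1. Keeper goes to the upper station with the corn.  [the lower station: the cabbage, the cheese, the goose, the hen, the lamb, the mouse | the upper station: the corn]
2. Keeper goes back to the lower station alone.  [the lower station: the cabbage, the cheese, the goose, the hen, the lamb, the mouse | the upper station: the corn]
3. Keeper goes to the upper station with the cheese.  [the lower station: the cabbage, the goose, the hen, the lamb, the mouse | the upper station: the cheese, the corn]
4. Keeper goes back to the lower station with the corn.  [the lower station: the cabbage, the corn, the goose, the hen, the lamb, the mouse | the upper station: the cheese]
5. Keeper goes to the upper station with the lamb.  [the lower station: the cabbage, the corn, the goose, the hen, the mouse | the upper station: the cheese, the lamb]
6. Keeper goes back to the lower station alone.  [the lower station: the cabbage, the corn, the goose, the hen, the mouse | the upper station: the cheese, the lamb]
7. Keeper goes to the upper station with the mouse.  [the lower station: the cabbage, the corn, the goose, the hen | the upper station: the cheese, the lamb, the mouse]
8. Keeper goes back to the lower station alone.  [the lower station: the cabbage, the corn, the goose, the hen | the upper station: the cheese, the lamb, the mouse]
9. Keeper goes to the upper station with the hen.  [the lower station: the cabbage, the corn, the goose | the upper station: the cheese, the hen, the lamb, the mouse]
10. Keeper goes back to the lower station alone.  [the lower station: the cabbage, the corn, the goose | the upper station: the cheese, the hen, the lamb, the mouse]
11. Keeper goes to the upper station with the goose.  [the lower station: the cabbage, the corn | the upper station: the cheese, the goose, the hen, the lamb, the mouse]
12. Keeper goes back to the lower station alone.  [the lower station: the cabbage, the corn | the upper station: the cheese, the goose, the hen, the lamb, the mouse]
13. Keeper goes to the upper station with the cabbage.  [the lower station: the corn | the upper station: the cabbage, the cheese, the goose, the hen, the lamb, the mouse]
14. Keeper goes back to the lower station alone.  [the lower station: the corn | the upper station: the cabbage, the cheese, the goose, the hen, the lamb, the mouse]
15. Keeper goes to the upper station with the corn.  [the lower station: — | the upper station: the cabbage, the cheese, the corn, the goose, the hen, the lamb, the mouse]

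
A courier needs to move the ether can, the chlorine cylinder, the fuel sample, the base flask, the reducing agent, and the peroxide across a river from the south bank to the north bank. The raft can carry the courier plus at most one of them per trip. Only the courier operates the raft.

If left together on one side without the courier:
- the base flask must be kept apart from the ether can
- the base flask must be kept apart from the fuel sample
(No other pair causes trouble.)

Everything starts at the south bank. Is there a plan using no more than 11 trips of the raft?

No

Counting alone: the courier can take at most 1 across per trip to the north bank, so moving all 6 needs at least 6 loaded trips out, with a return between consecutive ones — at least 11 crossings.
The safety rule pushes this higher. Following every safe sequence of crossings, the most of the 6 that can be at the north bank as the raft arrives there on crossing 11 is 5 — never all 6.
So the move cannot be finished within 11 crossings. (The shortest complete plan takes 13:)
1. Courier goes to the north bank with the base flask.
2. Courier goes back to the south bank alone.
3. Courier goes to the north bank with the ether can.
4. Courier goes back to the south bank with the base flask.
5. Courier goes to the north bank with the fuel sample.
6. Courier goes back to the south bank alone.
7. Courier goes to the north bank with the chlorine cylinder.
8. Courier goes back to the south bank alone.
9. Courier goes to the north bank with the reducing agent.
10. Courier goes back to the south bank alone.
11. Courier goes to the north bank with the peroxide.
12. Courier goes back to the south bank alone.
13. Courier goes to the north bank with the base flask.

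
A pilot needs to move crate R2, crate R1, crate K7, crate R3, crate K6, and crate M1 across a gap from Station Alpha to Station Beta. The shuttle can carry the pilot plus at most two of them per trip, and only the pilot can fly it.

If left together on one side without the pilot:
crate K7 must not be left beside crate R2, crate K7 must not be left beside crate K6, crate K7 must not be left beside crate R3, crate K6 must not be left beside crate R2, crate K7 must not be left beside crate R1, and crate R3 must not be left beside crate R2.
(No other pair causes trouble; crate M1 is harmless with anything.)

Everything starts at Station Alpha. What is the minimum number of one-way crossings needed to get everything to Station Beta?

9

Counting alone: the pilot can take at most 2 across per trip to Station Beta, so moving all 6 needs at least 3 loaded trips out, with a return between consecutive ones — at least 5 crossings.
The safety rule pushes this higher. Following every safe sequence of crossings, the most of the 6 that can be at Station Beta as the shuttle arrives there on crossings 5, 7 is 4, 5 respectively — never all 6.
So no plan with fewer than 9 crossings exists, and this one achieves 9:
1. Pilot goes to Station Beta with crate K7 and crate R2.  [Station Alpha: crate K6, crate M1, crate R1, crate R3 | Station Beta: crate K7, crate R2]
2. Pilot goes back to Station Alpha with crate R2.  [Station Alpha: crate K6, crate M1, crate R1, crate R2, crate R3 | Station Beta: crate K7]
3. Pilot goes to Station Beta with crate R1 and crate R2.  [Station Alpha: crate K6, crate M1, crate R3 | Station Beta: crate K7, crate R1, crate R2]
4. Pilot goes back to Station Alpha with crate K7.  [Station Alpha: crate K6, crate K7, crate M1, crate R3 | Station Beta: crate R1, crate R2]
5. Pilot goes to Station Beta with crate K7 and crate M1.  [Station Alpha: crate K6, crate R3 | Station Beta: crate K7, crate M1, crate R1, crate R2]
6. Pilot goes back to Station Alpha with crate K7.  [Station Alpha: crate K6, crate K7, crate R3 | Station Beta: crate M1, crate R1, crate R2]
7. Pilot goes to Station Beta with crate K6 and crate R3.  [Station Alpha: crate K7 | Station Beta: crate K6, crate M1, crate R1, crate R2, crate R3]
8. Pilot goes back to Station Alpha with crate R2.  [Station Alpha: crate K7, crate R2 | Station Beta: crate K6, crate M1, crate R1, crate R3]
9. Pilot goes to Station Beta with crate K7 and crate R2.  [Station Alpha: — | Station Beta: crate K6, crate K7, crate M1, crate R1, crate R2, crate R3]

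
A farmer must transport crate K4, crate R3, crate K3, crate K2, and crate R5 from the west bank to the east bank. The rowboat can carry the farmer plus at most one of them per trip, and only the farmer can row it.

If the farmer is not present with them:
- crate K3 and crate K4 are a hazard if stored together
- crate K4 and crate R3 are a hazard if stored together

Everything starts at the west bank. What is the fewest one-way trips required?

11

Counting alone: the farmer can take at most 1 across per trip to the east bank, so moving all 5 needs at least 5 loaded trips out, with a return between consecutive ones — at least 9 crossings.
The safety rule pushes this higher. Following every safe sequence of crossings, the most of the 5 that can be at the east bank as the rowboat arrives there on crossing 9 is 4 — never all 5.
So no plan with fewer than 11 crossings exists, and this one achieves 11:
1. Farmer goes to the east bank with crate K4.  [the west bank: crate K2, crate K3, crate R3, crate R5 | the east bank: crate K4]
2. Farmer goes back to the west bank alone.  [the west bank: crate K2, crate K3, crate R3, crate R5 | the east bank: crate K4]
3. Farmer goes to the east bank with crate R3.  [the west bank: crate K2, crate K3, crate R5 | the east bank: crate K4, crate R3]
4. Farmer goes back to the west bank with crate K4.  [the west bank: crate K2, crate K3, crate K4, crate R5 | the east bank: crate R3]
5. Farmer goes to the east bank with crate K3.  [the west bank: crate K2, crate K4, crate R5 | the east bank: crate K3, crate R3]
6. Farmer goes back to the west bank alone.  [the west bank: crate K2, crate K4, crate R5 | the east bank: crate K3, crate R3]
7. Farmer goes to the east bank with crate K2.  [the west bank: crate K4, crate R5 | the east bank: crate K2, crate K3, crate R3]
8. Farmer goes back to the west bank alone.  [the west bank: crate K4, crate R5 | the east bank: crate K2, crate K3, crate R3]
9. Farmer goes to the east bank with crate R5.  [the west bank: crate K4 | the east bank: crate K2, crate K3, crate R3, crate R5]
10. Farmer goes back to the west bank alone.  [the west bank: crate K4 | the east bank: crate K2, crate K3, crate R3, crate R5]
11. Farmer goes to the east bank with crate K4.  [the west bank: — | the east bank: crate K2, crate K3, crate K4, crate R3, crate R5]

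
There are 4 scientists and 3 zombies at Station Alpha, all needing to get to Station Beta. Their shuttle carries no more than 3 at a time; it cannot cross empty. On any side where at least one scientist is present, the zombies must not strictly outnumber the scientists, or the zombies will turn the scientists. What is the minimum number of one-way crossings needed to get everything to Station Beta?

Counting alone: each trip to Station Beta takes at most 3 across and each return brings at least 1 back, so after t trips out (and t−1 returns) at most 3t − (t−1) of the 7 are across; that first reaches 7 at t = 3, so at least 5 crossings are needed.
The plan below uses exactly 5 crossings, so it is optimal:
1. 3 zombies → Station Beta.  (Station Alpha: 4S 0Z; Station Beta: 0S 3Z)
2. 1 zombie ← Station Alpha.  (Station Alpha: 4S 1Z; Station Beta: 0S 2Z)
3. 3 scientists → Station Beta.  (Station Alpha: 1S 1Z; Station Beta: 3S 2Z)
4. 1 scientist ← Station Alpha.  (Station Alpha: 2S 1Z; Station Beta: 2S 2Z)
5. 2 scientists and 1 zombie → Station Beta.  (Station Alpha: 0S 0Z; Station Beta: 4S 3Z)

5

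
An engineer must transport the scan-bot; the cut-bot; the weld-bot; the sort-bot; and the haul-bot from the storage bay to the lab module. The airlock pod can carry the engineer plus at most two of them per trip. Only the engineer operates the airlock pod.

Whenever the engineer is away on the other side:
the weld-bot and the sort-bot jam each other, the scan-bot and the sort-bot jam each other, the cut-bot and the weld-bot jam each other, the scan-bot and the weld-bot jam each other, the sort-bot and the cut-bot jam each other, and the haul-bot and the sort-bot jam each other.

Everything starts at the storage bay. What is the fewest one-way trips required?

Counting alone: the engineer can take at most 2 across per trip to the lab module, so moving all 5 needs at least 3 loaded trips out, with a return between consecutive ones — at least 5 crossings.
The safety rule pushes this higher. Following every safe sequence of crossings, the most of the 5 that can be at the lab module as the airlock pod arrives there on crossing 5 is 4 — never all 5.
So no plan with fewer than 7 crossings exists, and this one achieves 7:
1. Engineer goes to the lab module with the sort-bot and the weld-bot.
2. Engineer goes back to the storage bay with the weld-bot.
3. Engineer goes to the lab module with the cut-bot and the scan-bot.
4. Engineer goes back to the storage bay with the sort-bot.
5. Engineer goes to the lab module with the haul-bot and the weld-bot.
6. Engineer goes back to the storage bay with the weld-bot.
7. Engineer goes to the lab module with the sort-bot and the weld-bot.

7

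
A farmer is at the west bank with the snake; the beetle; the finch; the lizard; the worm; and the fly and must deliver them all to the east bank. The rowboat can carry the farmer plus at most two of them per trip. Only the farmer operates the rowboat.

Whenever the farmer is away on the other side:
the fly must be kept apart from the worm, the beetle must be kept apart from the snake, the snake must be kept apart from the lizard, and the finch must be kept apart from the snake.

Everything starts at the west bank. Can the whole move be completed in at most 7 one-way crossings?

Yes

Yes — this plan uses 7 crossings (≤ 7):
1. Farmer goes to the east bank with the snake and the worm.
2. Farmer goes back to the west bank alone.
3. Farmer goes to the east bank with the beetle.
4. Farmer goes back to the west bank with the snake.
5. Farmer goes to the east bank with the finch and the lizard.
6. Farmer goes back to the west bank alone.
7. Farmer goes to the east bank with the fly and the snake.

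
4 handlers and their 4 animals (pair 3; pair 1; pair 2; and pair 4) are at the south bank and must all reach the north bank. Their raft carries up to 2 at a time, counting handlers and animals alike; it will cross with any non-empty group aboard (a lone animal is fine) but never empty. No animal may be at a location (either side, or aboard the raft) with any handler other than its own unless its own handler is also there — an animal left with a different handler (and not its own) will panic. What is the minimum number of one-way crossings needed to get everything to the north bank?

impossible

Following every safe sequence of crossings from the start, the most of the 8 that can be at the north bank as the raft arrives there on crossings 1, 3, 5 is 2, 3, 4 respectively; the best ever achieved is 4 of 8.
From crossing 7 on, no configuration arises that was not already reachable earlier: only 44 distinct safe configurations (who is on which side, and where the raft is) can ever be reached, none of them has everyone across, and every continuation just revisits them. So no valid plan exists.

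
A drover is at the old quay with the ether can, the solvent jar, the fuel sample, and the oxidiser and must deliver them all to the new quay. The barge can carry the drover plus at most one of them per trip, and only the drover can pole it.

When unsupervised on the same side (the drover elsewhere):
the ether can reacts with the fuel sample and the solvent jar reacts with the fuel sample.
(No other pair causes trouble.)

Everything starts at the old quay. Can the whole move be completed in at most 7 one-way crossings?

No

Counting alone: the drover can take at most 1 across per trip to the new quay, so moving all 4 needs at least 4 loaded trips out, with a return between consecutive ones — at least 7 crossings.
The safety rule pushes this higher. Following every safe sequence of crossings, the most of the 4 that can be at the new quay as the barge arrives there on crossing 7 is 3 — never all 4.
So the move cannot be finished within 7 crossings. (The shortest complete plan takes 9:)
1. Drover goes to the new quay with the fuel sample.
2. Drover goes back to the old quay alone.
3. Drover goes to the new quay with the ether can.
4. Drover goes back to the old quay with the fuel sample.
5. Drover goes to the new quay with the solvent jar.
6. Drover goes back to the old quay alone.
7. Drover goes to the new quay with the oxidiser.
8. Drover goes back to the old quay alone.
9. Drover goes to the new quay with the fuel sample.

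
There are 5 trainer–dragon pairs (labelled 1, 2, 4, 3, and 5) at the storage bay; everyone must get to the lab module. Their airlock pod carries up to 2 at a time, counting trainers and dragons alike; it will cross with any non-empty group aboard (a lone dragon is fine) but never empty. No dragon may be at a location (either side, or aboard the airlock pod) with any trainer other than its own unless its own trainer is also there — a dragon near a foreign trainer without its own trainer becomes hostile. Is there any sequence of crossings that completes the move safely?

Following every safe sequence of crossings from the start, the most of the 10 that can be at the lab module as the airlock pod arrives there on crossings 1, 3, 5, 7 is 2, 3, 4, 5 respectively; the best ever achieved is 5 of 10.
From crossing 9 on, no configuration arises that was not already reachable earlier: only 82 distinct safe configurations (who is on which side, and where the airlock pod is) can ever be reached, none of them has everyone across, and every continuation just revisits them. So no valid plan exists.

No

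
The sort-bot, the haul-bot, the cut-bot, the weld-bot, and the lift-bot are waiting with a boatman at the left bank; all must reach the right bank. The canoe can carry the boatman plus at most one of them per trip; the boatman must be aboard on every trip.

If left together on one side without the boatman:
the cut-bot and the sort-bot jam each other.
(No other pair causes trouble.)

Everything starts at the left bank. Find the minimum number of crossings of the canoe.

9

Counting alone: the boatman can take at most 1 across per trip to the right bank, so moving all 5 needs at least 5 loaded trips out, with a return between consecutive ones — at least 9 crossings.
The plan below uses exactly 9 crossings, so it is optimal:
1. Boatman goes to the right bank with the sort-bot.  [the left bank: the cut-bot, the haul-bot, the lift-bot, the weld-bot | the right bank: the sort-bot]
2. Boatman goes back to the left bank alone.  [the left bank: the cut-bot, the haul-bot, the lift-bot, the weld-bot | the right bank: the sort-bot]
3. Boatman goes to the right bank with the haul-bot.  [the left bank: the cut-bot, the lift-bot, the weld-bot | the right bank: the haul-bot, the sort-bot]
4. Boatman goes back to the left bank alone.  [the left bank: the cut-bot, the lift-bot, the weld-bot | the right bank: the haul-bot, the sort-bot]
5. Boatman goes to the right bank with the weld-bot.  [the left bank: the cut-bot, the lift-bot | the right bank: the haul-bot, the sort-bot, the weld-bot]
6. Boatman goes back to the left bank alone.  [the left bank: the cut-bot, the lift-bot | the right bank: the haul-bot, the sort-bot, the weld-bot]
7. Boatman goes to the right bank with the lift-bot.  [the left bank: the cut-bot | the right bank: the haul-bot, the lift-bot, the sort-bot, the weld-bot]
8. Boatman goes back to the left bank alone.  [the left bank: the cut-bot | the right bank: the haul-bot, the lift-bot, the sort-bot, the weld-bot]
9. Boatman goes to the right bank with the cut-bot.  [the left bank: — | the right bank: the cut-bot, the haul-bot, the lift-bot, the sort-bot, the weld-bot]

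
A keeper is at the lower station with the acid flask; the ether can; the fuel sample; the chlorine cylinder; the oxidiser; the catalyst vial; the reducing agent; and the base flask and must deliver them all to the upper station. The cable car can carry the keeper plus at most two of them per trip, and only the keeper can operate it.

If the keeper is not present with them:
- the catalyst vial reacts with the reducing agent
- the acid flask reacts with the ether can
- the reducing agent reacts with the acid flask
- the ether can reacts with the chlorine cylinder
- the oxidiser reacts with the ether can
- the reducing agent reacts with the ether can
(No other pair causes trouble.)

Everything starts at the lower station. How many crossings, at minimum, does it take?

Counting alone: the keeper can take at most 2 across per trip to the upper station, so moving all 8 needs at least 4 loaded trips out, with a return between consecutive ones — at least 7 crossings.
The safety rule pushes this higher. Following every safe sequence of crossings, the most of the 8 that can be at the upper station as the cable car arrives there on crossings 7, 9, 11 is 5, 6, 7 respectively — never all 8.
So no plan with fewer than 13 crossings exists, and this one achieves 13:
1. Keeper goes to the upper station with the ether can and the reducing agent.
2. Keeper goes back to the lower station with the ether can.
3. Keeper goes to the upper station with the ether can and the fuel sample.
4. Keeper goes back to the lower station with the ether can.
5. Keeper goes to the upper station with the chlorine cylinder and the ether can.
6. Keeper goes back to the lower station with the ether can.
7. Keeper goes to the upper station with the acid flask and the oxidiser.
8. Keeper goes back to the lower station with the acid flask.
9. Keeper goes to the upper station with the acid flask and the catalyst vial.
10. Keeper goes back to the lower station with the reducing agent.
11. Keeper goes to the upper station with the base flask and the ether can.
12. Keeper goes back to the lower station with the ether can.
13. Keeper goes to the upper station with the ether can and the reducing agent.

13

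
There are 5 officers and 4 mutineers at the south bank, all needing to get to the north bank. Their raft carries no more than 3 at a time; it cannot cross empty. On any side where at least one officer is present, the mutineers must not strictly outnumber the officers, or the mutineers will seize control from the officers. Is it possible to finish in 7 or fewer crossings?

Yes — this plan uses 7 crossings (≤ 7):
1. 3 mutineers → the north bank.  (the south bank: 5O 1M; the north bank: 0O 3M)
2. 1 mutineer ← the south bank.  (the south bank: 5O 2M; the north bank: 0O 2M)
3. 3 officers → the north bank.  (the south bank: 2O 2M; the north bank: 3O 2M)
4. 1 officer ← the south bank.  (the south bank: 3O 2M; the north bank: 2O 2M)
5. 2 officers and 1 mutineer → the north bank.  (the south bank: 1O 1M; the north bank: 4O 3M)
6. 1 officer ← the south bank.  (the south bank: 2O 1M; the north bank: 3O 3M)
7. 2 officers and 1 mutineer → the north bank.  (the south bank: 0O 0M; the north bank: 5O 4M)

Yes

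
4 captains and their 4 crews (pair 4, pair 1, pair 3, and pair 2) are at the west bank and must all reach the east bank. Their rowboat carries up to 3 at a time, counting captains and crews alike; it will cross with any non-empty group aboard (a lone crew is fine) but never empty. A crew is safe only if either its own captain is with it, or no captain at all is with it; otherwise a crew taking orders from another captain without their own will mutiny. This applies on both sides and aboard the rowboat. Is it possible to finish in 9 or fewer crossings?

Yes

Yes — this plan uses 9 crossings (≤ 9):
1. captain 4 and crew 4 cross → the east bank.
2. captain 4 crosses ← the west bank.
3. captain 1, captain 4, and crew 1 cross → the east bank.
4. captain 4 and crew 4 cross ← the west bank.
5. captain 2, captain 3, and captain 4 cross → the east bank.
6. crew 1 crosses ← the west bank.
7. crew 1 and crew 4 cross → the east bank.
8. crew 4 crosses ← the west bank.
9. crew 2, crew 3, and crew 4 cross → the east bank.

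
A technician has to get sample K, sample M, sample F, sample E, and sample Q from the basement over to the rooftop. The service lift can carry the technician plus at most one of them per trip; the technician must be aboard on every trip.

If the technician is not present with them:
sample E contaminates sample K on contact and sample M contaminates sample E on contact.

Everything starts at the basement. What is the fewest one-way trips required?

11

Counting alone: the technician can take at most 1 across per trip to the rooftop, so moving all 5 needs at least 5 loaded trips out, with a return between consecutive ones — at least 9 crossings.
The safety rule pushes this higher. Following every safe sequence of crossings, the most of the 5 that can be at the rooftop as the service lift arrives there on crossing 9 is 4 — never all 5.
So no plan with fewer than 11 crossings exists, and this one achieves 11:
1. Technician goes to the rooftop with sample E.  [the basement: sample F, sample K, sample M, sample Q | the rooftop: sample E]
2. Technician goes back to the basement alone.  [the basement: sample F, sample K, sample M, sample Q | the rooftop: sample E]
3. Technician goes to the rooftop with sample K.  [the basement: sample F, sample M, sample Q | the rooftop: sample E, sample K]
4. Technician goes back to the basement with sample E.  [the basement: sample E, sample F, sample M, sample Q | the rooftop: sample K]
5. Technician goes to the rooftop with sample M.  [the basement: sample E, sample F, sample Q | the rooftop: sample K, sample M]
6. Technician goes back to the basement alone.  [the basement: sample E, sample F, sample Q | the rooftop: sample K, sample M]
7. Technician goes to the rooftop with sample F.  [the basement: sample E, sample Q | the rooftop: sample F, sample K, sample M]
8. Technician goes back to the basement alone.  [the basement: sample E, sample Q | the rooftop: sample F, sample K, sample M]
9. Technician goes to the rooftop with sample Q.  [the basement: sample E | the rooftop: sample F, sample K, sample M, sample Q]
10. Technician goes back to the basement alone.  [the basement: sample E | the rooftop: sample F, sample K, sample M, sample Q]
11. Technician goes to the rooftop with sample E.  [the basement: — | the rooftop: sample E, sample F, sample K, sample M, sample Q]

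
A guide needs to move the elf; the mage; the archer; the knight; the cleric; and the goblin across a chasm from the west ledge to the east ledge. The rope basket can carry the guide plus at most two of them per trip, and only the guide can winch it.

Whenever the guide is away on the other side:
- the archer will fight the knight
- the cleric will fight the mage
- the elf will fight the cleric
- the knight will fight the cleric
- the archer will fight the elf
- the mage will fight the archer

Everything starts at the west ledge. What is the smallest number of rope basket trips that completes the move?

Counting alone: the guide can take at most 2 across per trip to the east ledge, so moving all 6 needs at least 3 loaded trips out, with a return between consecutive ones — at least 5 crossings.
The safety rule pushes this higher. Following every safe sequence of crossings, the most of the 6 that can be at the east ledge as the rope basket arrives there on crossing 5 is 5 — never all 6.
So no plan with fewer than 7 crossings exists, and this one achieves 7:
1. Guide goes to the east ledge with the archer and the cleric.  [the west ledge: the elf, the goblin, the knight, the mage | the east ledge: the archer, the cleric]
2. Guide goes back to the west ledge alone.  [the west ledge: the elf, the goblin, the knight, the mage | the east ledge: the archer, the cleric]
3. Guide goes to the east ledge with the elf and the mage.  [the west ledge: the goblin, the knight | the east ledge: the archer, the cleric, the elf, the mage]
4. Guide goes back to the west ledge with the archer and the cleric.  [the west ledge: the archer, the cleric, the goblin, the knight | the east ledge: the elf, the mage]
5. Guide goes to the east ledge with the goblin and the knight.  [the west ledge: the archer, the cleric | the east ledge: the elf, the goblin, the knight, the mage]
6. Guide goes back to the west ledge alone.  [the west ledge: the archer, the cleric | the east ledge: the elf, the goblin, the knight, the mage]
7. Guide goes to the east ledge with the archer and the cleric.  [the west ledge: — | the east ledge: the archer, the cleric, the elf, the goblin, the knight, the mage]

7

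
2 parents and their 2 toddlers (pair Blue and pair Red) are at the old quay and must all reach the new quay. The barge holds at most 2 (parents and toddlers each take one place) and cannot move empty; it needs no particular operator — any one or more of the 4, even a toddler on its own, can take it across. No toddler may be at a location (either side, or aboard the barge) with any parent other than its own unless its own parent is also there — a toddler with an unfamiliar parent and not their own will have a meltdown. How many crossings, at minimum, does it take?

5

Counting alone: each trip to the new quay takes at most 2 across and each return brings at least 1 back, so after t trips out (and t−1 returns) at most 2t − (t−1) of the 4 are across; that first reaches 4 at t = 3, so at least 5 crossings are needed.
The plan below uses exactly 5 crossings, so it is optimal:
1. parent Blue and toddler Blue cross → the new quay.
2. parent Blue crosses ← the old quay.
3. parent Blue and parent Red cross → the new quay.
4. parent Red crosses ← the old quay.
5. parent Red and toddler Red cross → the new quay.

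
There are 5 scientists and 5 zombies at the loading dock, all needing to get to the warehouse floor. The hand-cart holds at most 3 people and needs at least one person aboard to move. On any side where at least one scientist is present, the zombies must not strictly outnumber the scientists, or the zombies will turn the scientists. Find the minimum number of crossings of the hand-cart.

Counting alone: each trip to the warehouse floor takes at most 3 across and each return brings at least 1 back, so after t trips out (and t−1 returns) at most 3t − (t−1) of the 10 are across; that first reaches 10 at t = 5, so at least 9 crossings are needed.
The safety rule pushes this higher. Following every safe sequence of crossings, the most of the 10 that can be at the warehouse floor as the hand-cart arrives there on crossing 9 is 9 — never all 10.
So no plan with fewer than 11 crossings exists, and this one achieves 11:
1. 2 zombies → the warehouse floor.  (the loading dock: 5S 3Z; the warehouse floor: 0S 2Z)
2. 1 zombie ← the loading dock.  (the loading dock: 5S 4Z; the warehouse floor: 0S 1Z)
3. 3 zombies → the warehouse floor.  (the loading dock: 5S 1Z; the warehouse floor: 0S 4Z)
4. 1 zombie ← the loading dock.  (the loading dock: 5S 2Z; the warehouse floor: 0S 3Z)
5. 3 scientists → the warehouse floor.  (the loading dock: 2S 2Z; the warehouse floor: 3S 3Z)
6. 1 scientist and 1 zombie ← the loading dock.  (the loading dock: 3S 3Z; the warehouse floor: 2S 2Z)
7. 3 scientists → the warehouse floor.  (the loading dock: 0S 3Z; the warehouse floor: 5S 2Z)
8. 1 zombie ← the loading dock.  (the loading dock: 0S 4Z; the warehouse floor: 5S 1Z)
9. 2 zombies → the warehouse floor.  (the loading dock: 0S 2Z; the warehouse floor: 5S 3Z)
10. 1 zombie ← the loading dock.  (the loading dock: 0S 3Z; the warehouse floor: 5S 2Z)
11. 3 zombies → the warehouse floor.  (the loading dock: 0S 0Z; the warehouse floor: 5S 5Z)

11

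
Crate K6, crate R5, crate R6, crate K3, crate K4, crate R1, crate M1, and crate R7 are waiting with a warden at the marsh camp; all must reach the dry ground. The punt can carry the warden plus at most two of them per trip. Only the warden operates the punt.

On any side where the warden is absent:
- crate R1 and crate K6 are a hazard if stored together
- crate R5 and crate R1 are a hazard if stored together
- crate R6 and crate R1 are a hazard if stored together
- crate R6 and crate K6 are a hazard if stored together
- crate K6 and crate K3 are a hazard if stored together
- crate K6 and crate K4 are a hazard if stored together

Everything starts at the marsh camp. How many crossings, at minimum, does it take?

13

Counting alone: the warden can take at most 2 across per trip to the dry ground, so moving all 8 needs at least 4 loaded trips out, with a return between consecutive ones — at least 7 crossings.
The safety rule pushes this higher. Following every safe sequence of crossings, the most of the 8 that can be at the dry ground as the punt arrives there on crossings 7, 9, 11 is 5, 6, 7 respectively — never all 8.
So no plan with fewer than 13 crossings exists, and this one achieves 13:
1. Warden goes to the dry ground with crate K6 and crate R1.
2. Warden goes back to the marsh camp with crate K6.
3. Warden goes to the dry ground with crate K6 and crate R5.
4. Warden goes back to the marsh camp with crate R1.
5. Warden goes to the dry ground with crate K3 and crate R6.
6. Warden goes back to the marsh camp with crate K6.
7. Warden goes to the dry ground with crate K4 and crate K6.
8. Warden goes back to the marsh camp with crate K6.
9. Warden goes to the dry ground with crate K6 and crate M1.
10. Warden goes back to the marsh camp with crate K6.
11. Warden goes to the dry ground with crate K6 and crate R7.
12. Warden goes back to the marsh camp with crate K6.
13. Warden goes to the dry ground with crate K6 and crate R1.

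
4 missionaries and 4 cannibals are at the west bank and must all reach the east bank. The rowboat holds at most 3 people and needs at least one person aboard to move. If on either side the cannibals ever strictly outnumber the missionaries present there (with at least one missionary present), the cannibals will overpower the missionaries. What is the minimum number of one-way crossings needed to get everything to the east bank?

Counting alone: each trip to the east bank takes at most 3 across and each return brings at least 1 back, so after t trips out (and t−1 returns) at most 3t − (t−1) of the 8 are across; that first reaches 8 at t = 4, so at least 7 crossings are needed.
The safety rule pushes this higher. Following every safe sequence of crossings, the most of the 8 that can be at the east bank as the rowboat arrives there on crossing 7 is 7 — never all 8.
So no plan with fewer than 9 crossings exists, and this one achieves 9:
1. 2 cannibals → the east bank.  (the west bank: 4M 2C; the east bank: 0M 2C)
2. 1 cannibal ← the west bank.  (the west bank: 4M 3C; the east bank: 0M 1C)
3. 3 cannibals → the east bank.  (the west bank: 4M 0C; the east bank: 0M 4C)
4. 1 cannibal ← the west bank.  (the west bank: 4M 1C; the east bank: 0M 3C)
5. 3 missionaries → the east bank.  (the west bank: 1M 1C; the east bank: 3M 3C)
6. 1 missionary and 1 cannibal ← the west bank.  (the west bank: 2M 2C; the east bank: 2M 2C)
7. 2 missionaries → the east bank.  (the west bank: 0M 2C; the east bank: 4M 2C)
8. 1 cannibal ← the west bank.  (the west bank: 0M 3C; the east bank: 4M 1C)
9. 3 cannibals → the east bank.  (the west bank: 0M 0C; the east bank: 4M 4C)

9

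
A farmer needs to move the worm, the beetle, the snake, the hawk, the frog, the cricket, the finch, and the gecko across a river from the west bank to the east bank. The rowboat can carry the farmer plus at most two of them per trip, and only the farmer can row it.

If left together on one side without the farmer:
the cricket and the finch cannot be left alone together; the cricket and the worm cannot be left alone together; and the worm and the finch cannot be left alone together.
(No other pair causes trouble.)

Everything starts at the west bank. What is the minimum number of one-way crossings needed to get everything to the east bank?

13

Counting alone: the farmer can take at most 2 across per trip to the east bank, so moving all 8 needs at least 4 loaded trips out, with a return between consecutive ones — at least 7 crossings.
The safety rule pushes this higher. Following every safe sequence of crossings, the most of the 8 that can be at the east bank as the rowboat arrives there on crossings 7, 9, 11 is 5, 6, 7 respectively — never all 8.
So no plan with fewer than 13 crossings exists, and this one achieves 13:
1. Farmer goes to the east bank with the cricket and the worm.
2. Farmer goes back to the west bank with the worm.
3. Farmer goes to the east bank with the beetle and the worm.
4. Farmer goes back to the west bank with the worm.
5. Farmer goes to the east bank with the snake and the worm.
6. Farmer goes back to the west bank with the worm.
7. Farmer goes to the east bank with the hawk and the worm.
8. Farmer goes back to the west bank with the worm.
9. Farmer goes to the east bank with the frog and the worm.
10. Farmer goes back to the west bank with the worm.
11. Farmer goes to the east bank with the gecko and the worm.
12. Farmer goes back to the west bank with the worm.
13. Farmer goes to the east bank with the finch and the worm.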